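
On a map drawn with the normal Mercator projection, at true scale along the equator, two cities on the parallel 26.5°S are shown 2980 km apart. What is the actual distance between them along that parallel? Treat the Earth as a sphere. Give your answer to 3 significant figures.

For Mercator, h = k = sec φ (a conformal cylindrical projection has a single point scale, 1/cos φ).
Along the parallel at 26.5°, map distances are exaggerated by k = sec 26.5° = 1.117.
True distance = 2980 / 1.117 = 2980 × cos 26.5° ≈ 2670 km.

2670 km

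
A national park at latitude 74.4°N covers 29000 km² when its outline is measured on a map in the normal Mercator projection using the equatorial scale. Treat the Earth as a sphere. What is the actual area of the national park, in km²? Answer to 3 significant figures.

For Mercator, h = k = sec φ (a conformal cylindrical projection has a single point scale, 1/cos φ).
Areal scale = k² = sec²φ = 1/cos²(74.4°) = 1/0.2689² = 13.83.
True area = apparent / (areal scale) = 29000 / 13.83 ≈ 2100 km².

2100 km²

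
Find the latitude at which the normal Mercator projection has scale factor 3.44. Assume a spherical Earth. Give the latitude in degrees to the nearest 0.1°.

Mercator scale is k = sec φ = 1/cos φ.
1/cos φ = 3.44  ⇒  cos φ = 0.2907  ⇒  φ = arccos(0.2907) ≈ 73.1°.

73.1°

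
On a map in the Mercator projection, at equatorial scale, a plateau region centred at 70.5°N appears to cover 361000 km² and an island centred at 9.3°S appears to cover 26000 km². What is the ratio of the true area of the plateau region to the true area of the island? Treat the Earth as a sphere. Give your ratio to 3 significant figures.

Mercator's areal exaggeration is sec²φ; hence true area = (apparent area) · cos²φ.
True area of plateau region: 361000 × cos²(70.5°) = 361000 × 0.1114 = 40230 km².
True area of island: 26000 × cos²(9.3°) = 26000 × 0.9739 = 25320 km².
Ratio = 40230 / 25320 ≈ 1.59.

1.59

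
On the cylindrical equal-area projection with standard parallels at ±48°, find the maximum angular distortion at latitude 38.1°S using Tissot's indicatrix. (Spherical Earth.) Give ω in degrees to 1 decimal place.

A cylindrical equal-area projection with standard parallel φ₀ has meridian scale h = cos φ / cos φ₀ and parallel scale k = cos φ₀ / cos φ (so areas are preserved, h·k = 1).
At 38.1°: h = 1.176, k = 0.8503; principal scales a = 1.176, b = 0.8503.
sin(ω/2) = (a − b)/(a + b) = 0.3258/2.026 = 0.1608, so ω = 2 arcsin(0.1608) ≈ 18.5°.

18.5°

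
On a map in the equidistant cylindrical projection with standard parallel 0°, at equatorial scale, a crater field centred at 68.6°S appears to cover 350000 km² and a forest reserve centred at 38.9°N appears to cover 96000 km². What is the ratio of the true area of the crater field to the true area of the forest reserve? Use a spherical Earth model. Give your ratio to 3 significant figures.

On the plate carrée, areal scale = h·k = 1 × sec φ, so true area = apparent × cos φ.
True area of crater field: 350000 × cos(68.6°) = 350000 × 0.3649 = 127700 km².
True area of forest reserve: 96000 × cos(38.9°) = 96000 × 0.7782 = 74710 km².
Ratio = 127700 / 74710 ≈ 1.71.

1.71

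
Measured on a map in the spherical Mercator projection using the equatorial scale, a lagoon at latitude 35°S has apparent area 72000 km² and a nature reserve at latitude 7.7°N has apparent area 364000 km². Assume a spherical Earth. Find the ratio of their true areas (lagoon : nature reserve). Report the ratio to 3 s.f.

0.135

Mercator's areal exaggeration is sec²φ; hence true area = (apparent area) · cos²φ.
True area of lagoon: 72000 × cos²(35°) = 72000 × 0.6710 = 48310 km².
True area of nature reserve: 364000 × cos²(7.7°) = 364000 × 0.9820 = 357500 km².
Ratio = 48310 / 357500 ≈ 0.135.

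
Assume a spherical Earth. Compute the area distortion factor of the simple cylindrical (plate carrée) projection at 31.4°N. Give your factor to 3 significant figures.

Plate carrée maps x = Rλ, y = Rφ. The meridian scale is h = 1 and the parallel scale is k = 1/cos φ = sec φ.
Areal scale = h·k = 1 × sec φ; at 31.4°, h = 1.000, k = 1.172, so h·k = 1.172.

1.17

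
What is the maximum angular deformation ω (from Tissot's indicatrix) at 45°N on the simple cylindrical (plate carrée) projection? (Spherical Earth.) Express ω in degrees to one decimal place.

For the equirectangular projection with φ₀ = 0 (plate carrée), h = 1 along meridians and k = sec φ along parallels.
At 45°: h = 1.000, k = 1.414; principal scales a = 1.414, b = 1.000.
sin(ω/2) = (a − b)/(a + b) = 0.4142/2.414 = 0.1716, so ω = 2 arcsin(0.1716) ≈ 19.8°.

19.8°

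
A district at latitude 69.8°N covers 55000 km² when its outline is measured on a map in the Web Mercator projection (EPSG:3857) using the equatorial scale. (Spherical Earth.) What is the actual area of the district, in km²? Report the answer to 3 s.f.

Mercator is conformal, so the point scale is isotropic: h = k = sec φ = 1/cos φ.
Areal scale = k² = sec²φ = 1/cos²(69.8°) = 1/0.3453² = 8.387.
True area = apparent / (areal scale) = 55000 / 8.387 ≈ 6560 km².

6560 km²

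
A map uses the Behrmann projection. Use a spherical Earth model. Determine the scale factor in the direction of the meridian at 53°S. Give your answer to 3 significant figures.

0.695

The Behrmann projection is cylindrical equal-area with φ₀ = 30°. For cylindrical equal-area with standard parallel φ₀, h = cos φ / cos φ₀ and k = cos φ₀ / cos φ, so h·k = 1.
h = cos 53° / cos 30° = 0.6018/0.8660 = 0.6949.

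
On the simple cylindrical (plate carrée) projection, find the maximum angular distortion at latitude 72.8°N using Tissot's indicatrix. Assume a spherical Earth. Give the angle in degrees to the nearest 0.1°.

For the equirectangular projection with φ₀ = 0 (plate carrée), h = 1 along meridians and k = sec φ along parallels.
At 72.8°: h = 1.000, k = 3.382; principal scales a = 3.382, b = 1.000.
sin(ω/2) = (a − b)/(a + b) = 2.382/4.382 = 0.5436, so ω = 2 arcsin(0.5436) ≈ 65.9°.

65.9°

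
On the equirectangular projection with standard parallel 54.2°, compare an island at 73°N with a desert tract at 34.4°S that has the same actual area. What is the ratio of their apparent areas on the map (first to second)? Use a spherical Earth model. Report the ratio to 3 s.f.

With standard parallel φ₀ = 54.2°, the equirectangular projection gives x = Rλ cos φ₀, y = Rφ, so h = 1 and k = cos 54.2° / cos φ.
Areal scale at 73°: h·k = 1.000 × 2.001 = 2.001.
Areal scale at 34.4°: h·k = 1.000 × 0.7089 = 0.7089.
Ratio = 2.001/0.7089 ≈ 2.82.

2.82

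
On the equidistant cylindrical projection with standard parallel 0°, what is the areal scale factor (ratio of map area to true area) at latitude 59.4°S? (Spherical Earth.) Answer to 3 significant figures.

In the plate carrée (x = Rλ, y = Rφ), meridians are true-scale (h = 1) and parallels are stretched by k = sec φ.
Areal scale = h·k = 1 × sec φ; at 59.4°, h = 1.000, k = 1.964, so h·k = 1.964.

1.96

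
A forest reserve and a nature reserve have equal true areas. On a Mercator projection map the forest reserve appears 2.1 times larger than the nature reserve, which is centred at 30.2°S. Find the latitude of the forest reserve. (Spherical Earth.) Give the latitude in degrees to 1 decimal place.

For equal true areas on Mercator, apparent areas scale as sec²φ, so the ratio is cos²φ₂ / cos²φ₁.
cos²φ₂ / cos²φ₁ = 2.1  ⇒  cos φ₁ = cos 30.2° / √2.1 = 0.8643/1.449 = 0.5964.
φ₁ = arccos(0.5964) ≈ 53.4°.

53.4°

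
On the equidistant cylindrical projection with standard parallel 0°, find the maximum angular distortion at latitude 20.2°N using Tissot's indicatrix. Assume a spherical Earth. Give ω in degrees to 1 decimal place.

3.6°

For the equirectangular projection with φ₀ = 0 (plate carrée), h = 1 along meridians and k = sec φ along parallels.
At 20.2°: h = 1.000, k = 1.066; principal scales a = 1.066, b = 1.000.
sin(ω/2) = (a − b)/(a + b) = 0.06554/2.066 = 0.03173, so ω = 2 arcsin(0.03173) ≈ 3.6°.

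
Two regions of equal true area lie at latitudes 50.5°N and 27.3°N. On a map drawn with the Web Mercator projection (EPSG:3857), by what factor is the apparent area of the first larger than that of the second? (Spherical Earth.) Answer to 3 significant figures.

On Mercator, area is exaggerated by sec²φ = 1/cos²φ.
At 50.5°: sec²(50.5°) = 1/0.6361² = 2.472.
At 27.3°: sec²(27.3°) = 1/0.8886² = 1.266.
Ratio = 2.472/1.266 = cos²(27.3°)/cos²(50.5°) ≈ 1.95.

1.95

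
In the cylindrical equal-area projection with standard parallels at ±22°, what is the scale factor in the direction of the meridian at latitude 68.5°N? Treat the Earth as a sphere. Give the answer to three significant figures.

For cylindrical equal-area with standard parallel φ₀, h = cos φ / cos φ₀ and k = cos φ₀ / cos φ, so h·k = 1.
h = cos 68.5° / cos 22° = 0.3665/0.9272 = 0.3953.

0.395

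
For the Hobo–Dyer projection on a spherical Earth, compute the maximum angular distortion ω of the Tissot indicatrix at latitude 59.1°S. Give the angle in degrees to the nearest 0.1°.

The Hobo–Dyer projection is cylindrical equal-area with φ₀ = 37.5°. Cylindrical equal-area (φ₀ = 37.5°): h = cos φ / cos 37.5° along meridians, k = cos 37.5° / cos φ along parallels; h·k = 1.
At 59.1°: h = 0.6473, k = 1.545; principal scales a = 1.545, b = 0.6473.
sin(ω/2) = (a − b)/(a + b) = 0.8976/2.192 = 0.4094, so ω = 2 arcsin(0.4094) ≈ 48.3°.

48.3°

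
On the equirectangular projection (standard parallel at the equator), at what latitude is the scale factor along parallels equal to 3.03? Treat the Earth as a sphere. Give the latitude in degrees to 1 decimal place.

70.7°

Plate carrée: h = 1, k = sec φ along parallels.
sec φ = 3.03  ⇒  cos φ = 0.3300  ⇒  φ ≈ 70.7°.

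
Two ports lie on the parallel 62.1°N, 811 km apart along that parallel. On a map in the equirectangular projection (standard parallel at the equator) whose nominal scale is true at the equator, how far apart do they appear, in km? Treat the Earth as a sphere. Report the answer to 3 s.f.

1730 km

For the equirectangular projection with φ₀ = 0 (plate carrée), h = 1 along meridians and k = sec φ along parallels.
Along the parallel, k = sec 62.1° = 1/0.4679 = 2.137.
Map distance = 811 × 2.137 ≈ 1730 km.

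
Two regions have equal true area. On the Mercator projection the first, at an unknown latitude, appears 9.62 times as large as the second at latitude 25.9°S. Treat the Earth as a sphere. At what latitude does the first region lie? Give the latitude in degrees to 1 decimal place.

For equal true areas on Mercator, apparent areas scale as sec²φ, so the ratio is cos²φ₂ / cos²φ₁.
cos²φ₂ / cos²φ₁ = 9.62  ⇒  cos φ₁ = cos 25.9° / √9.62 = 0.8996/3.102 = 0.2900.
φ₁ = arccos(0.2900) ≈ 73.1°.

73.1°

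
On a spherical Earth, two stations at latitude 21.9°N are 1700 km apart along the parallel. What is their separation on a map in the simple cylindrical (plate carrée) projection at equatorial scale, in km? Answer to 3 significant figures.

Plate carrée maps x = Rλ, y = Rφ. The meridian scale is h = 1 and the parallel scale is k = 1/cos φ = sec φ.
Along the parallel, k = sec 21.9° = 1/0.9278 = 1.078.
Map distance = 1700 × 1.078 ≈ 1830 km.

1830 km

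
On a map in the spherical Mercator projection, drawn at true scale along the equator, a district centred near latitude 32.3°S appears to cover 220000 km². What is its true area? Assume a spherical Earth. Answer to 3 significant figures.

For Mercator, h = k = sec φ (a conformal cylindrical projection has a single point scale, 1/cos φ).
Areal scale = k² = sec²φ = 1/cos²(32.3°) = 1/0.8453² = 1.400.
True area = apparent / (areal scale) = 220000 / 1.400 ≈ 157000 km².

157000 km²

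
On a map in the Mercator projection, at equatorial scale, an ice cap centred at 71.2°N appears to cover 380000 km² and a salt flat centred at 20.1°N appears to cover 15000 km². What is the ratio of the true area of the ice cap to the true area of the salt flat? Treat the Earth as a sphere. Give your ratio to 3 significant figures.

Since Mercator area scale is 1/cos²φ, the true area equals the apparent area multiplied by cos²φ.
True area of ice cap: 380000 × cos²(71.2°) = 380000 × 0.1039 = 39460 km².
True area of salt flat: 15000 × cos²(20.1°) = 15000 × 0.8819 = 13230 km².
Ratio = 39460 / 13230 ≈ 2.98.

2.98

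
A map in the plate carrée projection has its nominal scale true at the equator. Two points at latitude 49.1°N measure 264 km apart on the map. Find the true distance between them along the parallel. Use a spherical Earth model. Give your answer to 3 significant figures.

173 km

For the equirectangular projection with φ₀ = 0 (plate carrée), h = 1 along meridians and k = sec φ along parallels.
Along the parallel at 49.1°, map distances are exaggerated by k = sec 49.1° = 1.527.
True distance = 264 / 1.527 = 264 × cos 49.1° ≈ 173 km.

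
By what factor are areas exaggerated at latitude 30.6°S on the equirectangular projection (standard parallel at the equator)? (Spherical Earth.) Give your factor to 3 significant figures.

1.16

For the equirectangular projection with φ₀ = 0 (plate carrée), h = 1 along meridians and k = sec φ along parallels.
Areal scale = h·k = 1 × sec φ; at 30.6°, h = 1.000, k = 1.162, so h·k = 1.162.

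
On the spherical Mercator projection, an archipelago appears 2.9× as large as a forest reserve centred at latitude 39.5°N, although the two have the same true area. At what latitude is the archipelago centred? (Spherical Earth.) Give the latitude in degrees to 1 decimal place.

63.1°

Mercator areal scale is sec²φ, so apparent-area ratio = sec²φ₁ / sec²φ₂ = cos²φ₂ / cos²φ₁.
cos²φ₂ / cos²φ₁ = 2.9  ⇒  cos φ₁ = cos 39.5° / √2.9 = 0.7716/1.703 = 0.4531.
φ₁ = arccos(0.4531) ≈ 63.1°.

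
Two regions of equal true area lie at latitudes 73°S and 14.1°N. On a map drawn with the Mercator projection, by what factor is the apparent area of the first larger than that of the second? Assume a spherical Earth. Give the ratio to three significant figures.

On Mercator, area is exaggerated by sec²φ = 1/cos²φ.
At 73°: sec²(73°) = 1/0.2924² = 11.70.
At 14.1°: sec²(14.1°) = 1/0.9699² = 1.063.
Ratio = 11.70/1.063 = cos²(14.1°)/cos²(73°) ≈ 11.0.

11.0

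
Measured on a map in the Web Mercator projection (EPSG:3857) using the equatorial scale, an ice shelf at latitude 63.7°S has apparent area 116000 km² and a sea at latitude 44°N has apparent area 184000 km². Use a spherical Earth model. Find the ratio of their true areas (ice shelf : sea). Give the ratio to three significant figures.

Since Mercator area scale is 1/cos²φ, the true area equals the apparent area multiplied by cos²φ.
True area of ice shelf: 116000 × cos²(63.7°) = 116000 × 0.1963 = 22770 km².
True area of sea: 184000 × cos²(44°) = 184000 × 0.5174 = 95210 km².
Ratio = 22770 / 95210 ≈ 0.239.

0.239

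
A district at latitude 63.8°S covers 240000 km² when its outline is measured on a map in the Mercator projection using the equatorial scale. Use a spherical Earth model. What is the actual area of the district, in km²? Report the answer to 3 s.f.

46800 km²

Mercator is conformal, so the point scale is isotropic: h = k = sec φ = 1/cos φ.
Areal scale = k² = sec²φ = 1/cos²(63.8°) = 1/0.4415² = 5.130.
True area = apparent / (areal scale) = 240000 / 5.130 ≈ 46800 km².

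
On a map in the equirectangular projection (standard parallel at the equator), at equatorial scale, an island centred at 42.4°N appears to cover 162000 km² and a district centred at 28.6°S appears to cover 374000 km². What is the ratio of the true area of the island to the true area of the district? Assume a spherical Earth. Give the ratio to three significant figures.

0.364

On the plate carrée, areal scale = h·k = 1 × sec φ, so true area = apparent × cos φ.
True area of island: 162000 × cos(42.4°) = 162000 × 0.7385 = 119600 km².
True area of district: 374000 × cos(28.6°) = 374000 × 0.8780 = 328400 km².
Ratio = 119600 / 328400 ≈ 0.364.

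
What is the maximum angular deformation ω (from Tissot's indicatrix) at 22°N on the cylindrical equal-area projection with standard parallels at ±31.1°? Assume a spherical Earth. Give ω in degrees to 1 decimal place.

A cylindrical equal-area projection with standard parallel φ₀ has meridian scale h = cos φ / cos φ₀ and parallel scale k = cos φ₀ / cos φ (so areas are preserved, h·k = 1).
At 22°: h = 1.083, k = 0.9235; principal scales a = 1.083, b = 0.9235.
sin(ω/2) = (a − b)/(a + b) = 0.1593/2.006 = 0.07940, so ω = 2 arcsin(0.07940) ≈ 9.1°.

9.1°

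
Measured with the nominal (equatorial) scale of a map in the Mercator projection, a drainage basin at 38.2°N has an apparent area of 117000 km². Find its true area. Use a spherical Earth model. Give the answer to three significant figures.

For Mercator, h = k = sec φ (a conformal cylindrical projection has a single point scale, 1/cos φ).
Areal scale = k² = sec²φ = 1/cos²(38.2°) = 1/0.7859² = 1.619.
True area = apparent / (areal scale) = 117000 / 1.619 ≈ 72300 km².

72300 km²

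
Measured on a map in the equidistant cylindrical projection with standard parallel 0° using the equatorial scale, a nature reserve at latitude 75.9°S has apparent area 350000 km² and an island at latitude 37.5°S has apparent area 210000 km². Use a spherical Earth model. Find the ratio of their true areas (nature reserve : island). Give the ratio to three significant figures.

0.512

Plate carrée has h = 1 and k = sec φ, giving areal scale sec φ; true area = (apparent area) · cos φ.
True area of nature reserve: 350000 × cos(75.9°) = 350000 × 0.2436 = 85270 km².
True area of island: 210000 × cos(37.5°) = 210000 × 0.7934 = 166600 km².
Ratio = 85270 / 166600 ≈ 0.512.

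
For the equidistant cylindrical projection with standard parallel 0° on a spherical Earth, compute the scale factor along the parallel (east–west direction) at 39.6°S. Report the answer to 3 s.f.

Plate carrée maps x = Rλ, y = Rφ. The meridian scale is h = 1 and the parallel scale is k = 1/cos φ = sec φ.
k = 1/cos 39.6° = 1/0.7705 = 1.298.

1.30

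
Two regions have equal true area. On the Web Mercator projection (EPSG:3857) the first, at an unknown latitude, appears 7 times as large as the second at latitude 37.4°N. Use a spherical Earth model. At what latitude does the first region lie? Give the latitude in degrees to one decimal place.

72.5°

For equal true areas on Mercator, apparent areas scale as sec²φ, so the ratio is cos²φ₂ / cos²φ₁.
cos²φ₂ / cos²φ₁ = 7  ⇒  cos φ₁ = cos 37.4° / √7 = 0.7944/2.646 = 0.3003.
φ₁ = arccos(0.3003) ≈ 72.5°.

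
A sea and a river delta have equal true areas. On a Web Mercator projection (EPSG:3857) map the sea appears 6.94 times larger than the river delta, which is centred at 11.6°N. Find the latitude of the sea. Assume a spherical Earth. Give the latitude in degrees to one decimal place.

68.2°

On Mercator, (apparent₁)/(apparent₂) = sec²φ₁ / sec²φ₂ when true areas are equal.
cos²φ₂ / cos²φ₁ = 6.94  ⇒  cos φ₁ = cos 11.6° / √6.94 = 0.9796/2.634 = 0.3718.
φ₁ = arccos(0.3718) ≈ 68.2°.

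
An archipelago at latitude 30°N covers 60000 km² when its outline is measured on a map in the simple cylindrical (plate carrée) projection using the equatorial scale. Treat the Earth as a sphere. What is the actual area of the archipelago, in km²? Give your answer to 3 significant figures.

52000 km²

In the plate carrée (x = Rλ, y = Rφ), meridians are true-scale (h = 1) and parallels are stretched by k = sec φ.
Areal scale = h·k = 1 × sec φ; at 30°, h = 1.000, k = 1.155, so h·k = 1.155.
True area = apparent / (areal scale) = 60000 / 1.155 ≈ 52000 km².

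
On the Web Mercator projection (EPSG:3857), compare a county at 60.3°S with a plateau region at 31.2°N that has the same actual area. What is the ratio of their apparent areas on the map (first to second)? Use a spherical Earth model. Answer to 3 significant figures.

On Mercator, area is exaggerated by sec²φ = 1/cos²φ.
At 60.3°: sec²(60.3°) = 1/0.4955² = 4.074.
At 31.2°: sec²(31.2°) = 1/0.8554² = 1.367.
Ratio = 4.074/1.367 = cos²(31.2°)/cos²(60.3°) ≈ 2.98.

2.98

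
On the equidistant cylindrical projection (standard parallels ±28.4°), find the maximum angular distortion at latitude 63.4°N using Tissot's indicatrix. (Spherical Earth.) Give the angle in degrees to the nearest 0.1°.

In the equirectangular projection with standard parallel φ₀ = 28.4° (x = Rλ cos φ₀, y = Rφ), meridians are true-scale (h = 1) and the parallel scale is k = cos φ₀ / cos φ.
At 63.4°: h = 1.000, k = 1.965; principal scales a = 1.965, b = 1.000.
sin(ω/2) = (a − b)/(a + b) = 0.9646/2.965 = 0.3254, so ω = 2 arcsin(0.3254) ≈ 38.0°.

38.0°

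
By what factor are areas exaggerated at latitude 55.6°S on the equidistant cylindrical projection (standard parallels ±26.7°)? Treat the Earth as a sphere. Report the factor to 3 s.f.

The equidistant cylindrical projection with φ₀ = 26.7° has h = 1 (meridians true) and k = cos φ₀ / cos φ along parallels.
Areal scale = h·k = 1 × cos φ₀ / cos φ; at 55.6°, h = 1.000, k = 1.581, so h·k = 1.581.

1.58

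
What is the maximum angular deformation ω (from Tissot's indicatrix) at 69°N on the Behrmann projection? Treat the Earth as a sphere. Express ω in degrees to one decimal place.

Behrmann is a cylindrical equal-area projection with standard parallels at ±30°. A cylindrical equal-area projection with standard parallel φ₀ has meridian scale h = cos φ / cos φ₀ and parallel scale k = cos φ₀ / cos φ (so areas are preserved, h·k = 1).
At 69°: h = 0.4138, k = 2.417; principal scales a = 2.417, b = 0.4138.
sin(ω/2) = (a − b)/(a + b) = 2.003/2.830 = 0.7076, so ω = 2 arcsin(0.7076) ≈ 90.1°.

90.1°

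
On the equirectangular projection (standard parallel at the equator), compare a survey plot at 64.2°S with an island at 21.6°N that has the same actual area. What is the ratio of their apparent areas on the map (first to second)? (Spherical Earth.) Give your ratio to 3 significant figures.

2.14

For the equirectangular projection with φ₀ = 0 (plate carrée), h = 1 along meridians and k = sec φ along parallels.
Areal scale at 64.2°: h·k = 1.000 × 2.298 = 2.298.
Areal scale at 21.6°: h·k = 1.000 × 1.076 = 1.076.
Ratio = 2.298/1.076 ≈ 2.14.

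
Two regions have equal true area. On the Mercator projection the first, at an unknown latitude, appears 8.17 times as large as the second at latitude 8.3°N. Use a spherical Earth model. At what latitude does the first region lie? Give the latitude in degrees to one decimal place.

69.7°

On Mercator, (apparent₁)/(apparent₂) = sec²φ₁ / sec²φ₂ when true areas are equal.
cos²φ₂ / cos²φ₁ = 8.17  ⇒  cos φ₁ = cos 8.3° / √8.17 = 0.9895/2.858 = 0.3462.
φ₁ = arccos(0.3462) ≈ 69.7°.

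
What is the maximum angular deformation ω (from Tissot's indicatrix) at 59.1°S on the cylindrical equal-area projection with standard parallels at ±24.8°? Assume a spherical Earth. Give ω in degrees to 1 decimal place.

For cylindrical equal-area with standard parallel φ₀, h = cos φ / cos φ₀ and k = cos φ₀ / cos φ, so h·k = 1.
At 59.1°: h = 0.5657, k = 1.768; principal scales a = 1.768, b = 0.5657.
sin(ω/2) = (a − b)/(a + b) = 1.202/2.333 = 0.5151, so ω = 2 arcsin(0.5151) ≈ 62.0°.

62.0°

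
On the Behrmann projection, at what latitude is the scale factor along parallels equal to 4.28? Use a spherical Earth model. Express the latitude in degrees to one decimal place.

78.3°

Behrmann is a cylindrical equal-area projection with standard parallels at ±30°. For cylindrical equal-area with standard parallel φ₀, h = cos φ / cos φ₀ and k = cos φ₀ / cos φ, so h·k = 1.
k = cos φ₀ / cos φ = 4.28  ⇒  cos φ = cos 30° / 4.28 = 0.2023.
φ = arccos(0.2023) ≈ 78.3°.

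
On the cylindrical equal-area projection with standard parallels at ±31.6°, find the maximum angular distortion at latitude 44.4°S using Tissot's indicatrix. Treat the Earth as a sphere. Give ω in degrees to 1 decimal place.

20.0°

A cylindrical equal-area projection with standard parallel φ₀ has meridian scale h = cos φ / cos φ₀ and parallel scale k = cos φ₀ / cos φ (so areas are preserved, h·k = 1).
At 44.4°: h = 0.8389, k = 1.192; principal scales a = 1.192, b = 0.8389.
sin(ω/2) = (a − b)/(a + b) = 0.3533/2.031 = 0.1739, so ω = 2 arcsin(0.1739) ≈ 20.0°.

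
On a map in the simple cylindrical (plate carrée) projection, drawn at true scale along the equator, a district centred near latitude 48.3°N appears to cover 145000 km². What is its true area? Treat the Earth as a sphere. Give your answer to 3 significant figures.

For the equirectangular projection with φ₀ = 0 (plate carrée), h = 1 along meridians and k = sec φ along parallels.
Areal scale = h·k = 1 × sec φ; at 48.3°, h = 1.000, k = 1.503, so h·k = 1.503.
True area = apparent / (areal scale) = 145000 / 1.503 ≈ 96500 km².

96500 km²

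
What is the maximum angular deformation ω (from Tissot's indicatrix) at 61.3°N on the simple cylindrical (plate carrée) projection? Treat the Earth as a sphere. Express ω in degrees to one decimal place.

In the plate carrée (x = Rλ, y = Rφ), meridians are true-scale (h = 1) and parallels are stretched by k = sec φ.
At 61.3°: h = 1.000, k = 2.082; principal scales a = 2.082, b = 1.000.
sin(ω/2) = (a − b)/(a + b) = 1.082/3.082 = 0.3511, so ω = 2 arcsin(0.3511) ≈ 41.1°.

41.1°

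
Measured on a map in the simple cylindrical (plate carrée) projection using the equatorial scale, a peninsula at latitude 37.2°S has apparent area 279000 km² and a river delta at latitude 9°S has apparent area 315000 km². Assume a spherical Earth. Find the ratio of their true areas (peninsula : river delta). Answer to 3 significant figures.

0.714

Plate carrée has h = 1 and k = sec φ, giving areal scale sec φ; true area = (apparent area) · cos φ.
True area of peninsula: 279000 × cos(37.2°) = 279000 × 0.7965 = 222200 km².
True area of river delta: 315000 × cos(9°) = 315000 × 0.9877 = 311100 km².
Ratio = 222200 / 311100 ≈ 0.714.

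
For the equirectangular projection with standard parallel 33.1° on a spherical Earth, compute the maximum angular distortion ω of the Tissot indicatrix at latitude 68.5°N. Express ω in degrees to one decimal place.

In the equirectangular projection with standard parallel φ₀ = 33.1° (x = Rλ cos φ₀, y = Rφ), meridians are true-scale (h = 1) and the parallel scale is k = cos φ₀ / cos φ.
At 68.5°: h = 1.000, k = 2.286; principal scales a = 2.286, b = 1.000.
sin(ω/2) = (a − b)/(a + b) = 1.286/3.286 = 0.3913, so ω = 2 arcsin(0.3913) ≈ 46.1°.

46.1°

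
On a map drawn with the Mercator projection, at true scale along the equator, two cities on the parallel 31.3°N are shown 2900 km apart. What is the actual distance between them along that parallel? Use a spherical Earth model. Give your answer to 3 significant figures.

The Mercator projection is conformal; its linear scale factor is the same in every direction and equals sec φ = 1/cos φ.
Along the parallel at 31.3°, map distances are exaggerated by k = sec 31.3° = 1.170.
True distance = 2900 / 1.170 = 2900 × cos 31.3° ≈ 2480 km.

2480 km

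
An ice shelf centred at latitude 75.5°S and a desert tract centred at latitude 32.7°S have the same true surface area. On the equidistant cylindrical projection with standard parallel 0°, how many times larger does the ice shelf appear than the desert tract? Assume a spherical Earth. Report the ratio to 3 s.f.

3.36

For the equirectangular projection with φ₀ = 0 (plate carrée), h = 1 along meridians and k = sec φ along parallels.
Areal scale at 75.5°: h·k = 1.000 × 3.994 = 3.994.
Areal scale at 32.7°: h·k = 1.000 × 1.188 = 1.188.
Ratio = 3.994/1.188 ≈ 3.36.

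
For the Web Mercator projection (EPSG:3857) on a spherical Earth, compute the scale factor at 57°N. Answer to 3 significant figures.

1.84

Mercator is conformal, so the point scale is isotropic: h = k = sec φ = 1/cos φ.
k = 1/cos 57° = 1/0.5446 = 1.836.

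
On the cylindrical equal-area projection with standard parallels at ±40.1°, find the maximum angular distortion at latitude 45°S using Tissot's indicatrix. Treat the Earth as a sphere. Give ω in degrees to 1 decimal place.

A cylindrical equal-area projection with standard parallel φ₀ has meridian scale h = cos φ / cos φ₀ and parallel scale k = cos φ₀ / cos φ (so areas are preserved, h·k = 1).
At 45°: h = 0.9244, k = 1.082; principal scales a = 1.082, b = 0.9244.
sin(ω/2) = (a − b)/(a + b) = 0.1573/2.006 = 0.07843, so ω = 2 arcsin(0.07843) ≈ 9.0°.

9.0°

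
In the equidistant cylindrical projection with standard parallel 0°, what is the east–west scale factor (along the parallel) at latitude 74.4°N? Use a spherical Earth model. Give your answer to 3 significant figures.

For the equirectangular projection with φ₀ = 0 (plate carrée), h = 1 along meridians and k = sec φ along parallels.
k = 1/cos 74.4° = 1/0.2689 = 3.719.

3.72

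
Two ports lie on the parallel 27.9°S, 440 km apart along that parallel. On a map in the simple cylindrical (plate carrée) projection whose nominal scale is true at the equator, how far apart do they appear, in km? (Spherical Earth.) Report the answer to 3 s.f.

498 km

For the equirectangular projection with φ₀ = 0 (plate carrée), h = 1 along meridians and k = sec φ along parallels.
Along the parallel, k = sec 27.9° = 1/0.8838 = 1.132.
Map distance = 440 × 1.132 ≈ 498 km.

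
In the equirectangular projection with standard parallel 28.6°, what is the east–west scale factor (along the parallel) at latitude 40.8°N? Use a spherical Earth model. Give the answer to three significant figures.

The equidistant cylindrical projection with φ₀ = 28.6° has h = 1 (meridians true) and k = cos φ₀ / cos φ along parallels.
k = cos 28.6° / cos 40.8° = 0.8780/0.7570 = 1.160.

1.16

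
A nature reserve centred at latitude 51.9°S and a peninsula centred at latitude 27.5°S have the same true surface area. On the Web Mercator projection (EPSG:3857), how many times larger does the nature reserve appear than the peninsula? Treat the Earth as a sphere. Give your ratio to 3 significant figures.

Mercator areal scale is sec²φ.
At 51.9°: sec²(51.9°) = 1/0.6170² = 2.627.
At 27.5°: sec²(27.5°) = 1/0.8870² = 1.271.
Ratio = 2.627/1.271 = cos²(27.5°)/cos²(51.9°) ≈ 2.07.

2.07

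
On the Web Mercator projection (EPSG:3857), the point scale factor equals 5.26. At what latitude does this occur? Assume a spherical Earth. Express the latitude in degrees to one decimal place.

79.0°

Mercator scale is k = sec φ = 1/cos φ.
1/cos φ = 5.26  ⇒  cos φ = 0.1901  ⇒  φ = arccos(0.1901) ≈ 79.0°.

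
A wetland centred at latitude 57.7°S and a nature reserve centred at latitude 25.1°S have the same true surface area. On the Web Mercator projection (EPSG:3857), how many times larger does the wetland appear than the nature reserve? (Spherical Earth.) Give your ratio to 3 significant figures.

Mercator areal scale is sec²φ.
At 57.7°: sec²(57.7°) = 1/0.5344² = 3.502.
At 25.1°: sec²(25.1°) = 1/0.9056² = 1.219.
Ratio = 3.502/1.219 = cos²(25.1°)/cos²(57.7°) ≈ 2.87.

2.87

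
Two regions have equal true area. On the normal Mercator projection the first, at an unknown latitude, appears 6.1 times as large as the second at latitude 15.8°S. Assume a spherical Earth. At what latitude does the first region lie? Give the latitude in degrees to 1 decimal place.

67.1°

Mercator areal scale is sec²φ, so apparent-area ratio = sec²φ₁ / sec²φ₂ = cos²φ₂ / cos²φ₁.
cos²φ₂ / cos²φ₁ = 6.1  ⇒  cos φ₁ = cos 15.8° / √6.1 = 0.9622/2.470 = 0.3896.
φ₁ = arccos(0.3896) ≈ 67.1°.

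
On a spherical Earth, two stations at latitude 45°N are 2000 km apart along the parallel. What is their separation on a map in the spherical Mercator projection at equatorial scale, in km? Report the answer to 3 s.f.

The Mercator projection is conformal; its linear scale factor is the same in every direction and equals sec φ = 1/cos φ.
Along the parallel, k = sec 45° = 1/0.7071 = 1.414.
Map distance = 2000 × 1.414 ≈ 2830 km.

2830 km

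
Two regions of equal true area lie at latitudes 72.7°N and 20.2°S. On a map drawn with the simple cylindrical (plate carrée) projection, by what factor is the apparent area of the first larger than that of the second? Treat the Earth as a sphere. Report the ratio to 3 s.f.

3.16

For the equirectangular projection with φ₀ = 0 (plate carrée), h = 1 along meridians and k = sec φ along parallels.
Areal scale at 72.7°: h·k = 1.000 × 3.363 = 3.363.
Areal scale at 20.2°: h·k = 1.000 × 1.066 = 1.066.
Ratio = 3.363/1.066 ≈ 3.16.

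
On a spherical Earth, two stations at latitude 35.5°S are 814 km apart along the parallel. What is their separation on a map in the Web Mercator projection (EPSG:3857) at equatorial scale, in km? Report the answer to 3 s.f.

1000 km

The Mercator projection is conformal; its linear scale factor is the same in every direction and equals sec φ = 1/cos φ.
Along the parallel, k = sec 35.5° = 1/0.8141 = 1.228.
Map distance = 814 × 1.228 ≈ 1000 km.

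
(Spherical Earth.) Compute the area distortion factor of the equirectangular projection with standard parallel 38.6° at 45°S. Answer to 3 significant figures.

In the equirectangular projection with standard parallel φ₀ = 38.6° (x = Rλ cos φ₀, y = Rφ), meridians are true-scale (h = 1) and the parallel scale is k = cos φ₀ / cos φ.
Areal scale = h·k = 1 × cos φ₀ / cos φ; at 45°, h = 1.000, k = 1.105, so h·k = 1.105.

1.11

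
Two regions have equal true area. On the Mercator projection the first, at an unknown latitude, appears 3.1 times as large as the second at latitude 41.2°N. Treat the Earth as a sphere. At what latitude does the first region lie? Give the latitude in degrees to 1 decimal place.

64.7°

On Mercator, (apparent₁)/(apparent₂) = sec²φ₁ / sec²φ₂ when true areas are equal.
cos²φ₂ / cos²φ₁ = 3.1  ⇒  cos φ₁ = cos 41.2° / √3.1 = 0.7524/1.761 = 0.4273.
φ₁ = arccos(0.4273) ≈ 64.7°.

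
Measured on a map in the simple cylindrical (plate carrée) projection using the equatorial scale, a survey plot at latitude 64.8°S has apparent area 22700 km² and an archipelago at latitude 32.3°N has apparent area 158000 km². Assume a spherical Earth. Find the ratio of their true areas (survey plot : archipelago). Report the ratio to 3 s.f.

0.0724

Plate carrée has h = 1 and k = sec φ, giving areal scale sec φ; true area = (apparent area) · cos φ.
True area of survey plot: 22700 × cos(64.8°) = 22700 × 0.4258 = 9665 km².
True area of archipelago: 158000 × cos(32.3°) = 158000 × 0.8453 = 133600 km².
Ratio = 9665 / 133600 ≈ 0.0724.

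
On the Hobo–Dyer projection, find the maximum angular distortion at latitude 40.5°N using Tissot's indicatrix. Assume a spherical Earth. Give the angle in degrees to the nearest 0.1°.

4.9°

The Hobo–Dyer projection is cylindrical equal-area with φ₀ = 37.5°. A cylindrical equal-area projection with standard parallel φ₀ has meridian scale h = cos φ / cos φ₀ and parallel scale k = cos φ₀ / cos φ (so areas are preserved, h·k = 1).
At 40.5°: h = 0.9585, k = 1.043; principal scales a = 1.043, b = 0.9585.
sin(ω/2) = (a − b)/(a + b) = 0.08486/2.002 = 0.04239, so ω = 2 arcsin(0.04239) ≈ 4.9°.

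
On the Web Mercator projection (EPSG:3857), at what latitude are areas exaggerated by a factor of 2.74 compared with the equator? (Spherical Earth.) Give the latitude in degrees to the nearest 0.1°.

52.8°

Mercator areal scale is sec²φ.
sec²φ = 2.74  ⇒  cos²φ = 0.3650  ⇒  cos φ = 0.6041.
φ = arccos(0.6041) ≈ 52.8°.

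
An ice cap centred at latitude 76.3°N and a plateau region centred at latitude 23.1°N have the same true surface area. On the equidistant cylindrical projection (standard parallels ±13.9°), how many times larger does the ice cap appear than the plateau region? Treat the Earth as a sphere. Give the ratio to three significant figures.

The equidistant cylindrical projection with φ₀ = 13.9° has h = 1 (meridians true) and k = cos φ₀ / cos φ along parallels.
Areal scale at 76.3°: h·k = 1.000 × 4.099 = 4.099.
Areal scale at 23.1°: h·k = 1.000 × 1.055 = 1.055.
Ratio = 4.099/1.055 ≈ 3.88.

3.88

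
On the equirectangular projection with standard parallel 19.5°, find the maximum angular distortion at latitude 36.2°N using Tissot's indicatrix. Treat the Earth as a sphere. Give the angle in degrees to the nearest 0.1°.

With standard parallel φ₀ = 19.5°, the equirectangular projection gives x = Rλ cos φ₀, y = Rφ, so h = 1 and k = cos 19.5° / cos φ.
At 36.2°: h = 1.000, k = 1.168; principal scales a = 1.168, b = 1.000.
sin(ω/2) = (a − b)/(a + b) = 0.1681/2.168 = 0.07755, so ω = 2 arcsin(0.07755) ≈ 8.9°.

8.9°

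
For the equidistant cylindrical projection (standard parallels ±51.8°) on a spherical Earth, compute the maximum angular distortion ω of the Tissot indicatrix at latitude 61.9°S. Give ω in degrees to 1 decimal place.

15.6°

With standard parallel φ₀ = 51.8°, the equirectangular projection gives x = Rλ cos φ₀, y = Rφ, so h = 1 and k = cos 51.8° / cos φ.
At 61.9°: h = 1.000, k = 1.313; principal scales a = 1.313, b = 1.000.
sin(ω/2) = (a − b)/(a + b) = 0.3129/2.313 = 0.1353, so ω = 2 arcsin(0.1353) ≈ 15.6°.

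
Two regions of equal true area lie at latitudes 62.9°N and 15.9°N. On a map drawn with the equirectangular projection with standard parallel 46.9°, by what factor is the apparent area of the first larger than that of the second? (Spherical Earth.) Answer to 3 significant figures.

2.11

In the equirectangular projection with standard parallel φ₀ = 46.9° (x = Rλ cos φ₀, y = Rφ), meridians are true-scale (h = 1) and the parallel scale is k = cos φ₀ / cos φ.
Areal scale at 62.9°: h·k = 1.000 × 1.500 = 1.500.
Areal scale at 15.9°: h·k = 1.000 × 0.7105 = 0.7105.
Ratio = 1.500/0.7105 ≈ 2.11.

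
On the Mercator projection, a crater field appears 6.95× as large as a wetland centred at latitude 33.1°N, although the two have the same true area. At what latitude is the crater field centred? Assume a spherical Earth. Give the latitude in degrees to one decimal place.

71.5°

For equal true areas on Mercator, apparent areas scale as sec²φ, so the ratio is cos²φ₂ / cos²φ₁.
cos²φ₂ / cos²φ₁ = 6.95  ⇒  cos φ₁ = cos 33.1° / √6.95 = 0.8377/2.636 = 0.3178.
φ₁ = arccos(0.3178) ≈ 71.5°.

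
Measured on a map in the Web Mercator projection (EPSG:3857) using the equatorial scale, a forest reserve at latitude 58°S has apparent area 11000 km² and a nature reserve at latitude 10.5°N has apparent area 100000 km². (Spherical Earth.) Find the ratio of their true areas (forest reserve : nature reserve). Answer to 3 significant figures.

0.0320

On Mercator the areal scale is sec²φ, so true area = apparent × cos²φ.
True area of forest reserve: 11000 × cos²(58°) = 11000 × 0.2808 = 3089 km².
True area of nature reserve: 100000 × cos²(10.5°) = 100000 × 0.9668 = 96680 km².
Ratio = 3089 / 96680 ≈ 0.0320.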